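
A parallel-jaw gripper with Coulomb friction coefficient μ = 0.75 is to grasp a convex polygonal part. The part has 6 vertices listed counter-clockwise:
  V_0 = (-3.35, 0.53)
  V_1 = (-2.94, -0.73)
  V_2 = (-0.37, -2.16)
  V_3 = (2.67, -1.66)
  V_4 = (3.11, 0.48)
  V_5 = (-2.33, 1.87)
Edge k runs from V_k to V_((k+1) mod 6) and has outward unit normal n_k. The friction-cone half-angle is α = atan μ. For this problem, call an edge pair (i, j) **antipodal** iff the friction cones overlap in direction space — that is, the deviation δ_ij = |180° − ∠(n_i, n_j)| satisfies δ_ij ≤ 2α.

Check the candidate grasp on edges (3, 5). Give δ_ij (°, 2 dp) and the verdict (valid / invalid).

δ = 25.66°, valid

α = atan 0.75 = 36.87°;  2α = 73.74°
edge 3: e_3 = (+0.44, +2.14);  n_3 = (+0.9795, -0.2014)
edge 5: e_5 = (-1.02, -1.34);  n_5 = (-0.7957, +0.6057)
∠(n_3, n_5) = 154.34°
δ = |180° − 154.34°| = 25.66°
25.66° ≤ 2α = 73.74°  →  valid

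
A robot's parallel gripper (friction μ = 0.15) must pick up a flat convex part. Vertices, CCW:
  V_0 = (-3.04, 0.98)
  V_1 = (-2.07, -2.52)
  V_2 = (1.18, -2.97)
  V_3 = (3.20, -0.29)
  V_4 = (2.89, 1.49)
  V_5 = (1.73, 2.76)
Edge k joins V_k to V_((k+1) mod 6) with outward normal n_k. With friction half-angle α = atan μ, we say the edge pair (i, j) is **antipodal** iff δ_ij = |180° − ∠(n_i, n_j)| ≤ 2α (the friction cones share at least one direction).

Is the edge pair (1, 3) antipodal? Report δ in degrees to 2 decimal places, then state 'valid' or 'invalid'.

δ = 72.24°, invalid

α = atan 0.15 = 8.53°;  2α = 17.06°
edge 1: e_1 = (+3.25, -0.45);  n_1 = (-0.1372, -0.9905)
edge 3: e_3 = (-0.31, +1.78);  n_3 = (+0.9852, +0.1716)
∠(n_1, n_3) = 107.76°
δ = |180° − 107.76°| = 72.24°
72.24° > 2α = 17.06°  →  invalid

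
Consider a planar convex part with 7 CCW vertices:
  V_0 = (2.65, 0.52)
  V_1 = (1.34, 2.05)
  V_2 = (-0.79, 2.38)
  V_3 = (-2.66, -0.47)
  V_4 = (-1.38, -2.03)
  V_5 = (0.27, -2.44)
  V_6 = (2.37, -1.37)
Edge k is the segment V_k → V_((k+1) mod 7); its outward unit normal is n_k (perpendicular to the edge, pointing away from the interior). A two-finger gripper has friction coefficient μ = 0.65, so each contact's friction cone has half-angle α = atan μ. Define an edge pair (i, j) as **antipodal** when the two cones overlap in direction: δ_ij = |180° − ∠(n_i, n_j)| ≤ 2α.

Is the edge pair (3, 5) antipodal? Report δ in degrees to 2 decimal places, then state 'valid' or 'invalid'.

δ = 102.37°, invalid

α = atan 0.65 = 33.02°;  2α = 66.05°
edge 3: e_3 = (+1.28, -1.56);  n_3 = (-0.7731, -0.6343)
edge 5: e_5 = (+2.10, +1.07);  n_5 = (+0.4540, -0.8910)
∠(n_3, n_5) = 77.63°
δ = |180° − 77.63°| = 102.37°
102.37° > 2α = 66.05°  →  invalid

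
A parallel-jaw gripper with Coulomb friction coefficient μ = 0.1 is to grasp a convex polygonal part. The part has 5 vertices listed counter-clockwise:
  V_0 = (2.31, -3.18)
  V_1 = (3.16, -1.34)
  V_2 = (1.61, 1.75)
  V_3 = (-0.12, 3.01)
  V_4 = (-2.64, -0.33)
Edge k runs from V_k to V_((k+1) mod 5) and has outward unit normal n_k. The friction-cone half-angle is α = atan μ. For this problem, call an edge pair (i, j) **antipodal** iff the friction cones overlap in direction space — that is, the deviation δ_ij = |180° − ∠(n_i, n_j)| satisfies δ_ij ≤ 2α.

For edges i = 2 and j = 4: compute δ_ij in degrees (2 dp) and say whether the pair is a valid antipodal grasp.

α = atan 0.1 = 5.71°;  2α = 11.42°
edge 2: e_2 = (-1.73, +1.26);  n_2 = (+0.5887, +0.8083)
edge 4: e_4 = (+4.95, -2.85);  n_4 = (-0.4990, -0.8666)
∠(n_2, n_4) = 173.86°
δ = |180° − 173.86°| = 6.14°
6.14° ≤ 2α = 11.42°  →  valid

δ = 6.14°, valid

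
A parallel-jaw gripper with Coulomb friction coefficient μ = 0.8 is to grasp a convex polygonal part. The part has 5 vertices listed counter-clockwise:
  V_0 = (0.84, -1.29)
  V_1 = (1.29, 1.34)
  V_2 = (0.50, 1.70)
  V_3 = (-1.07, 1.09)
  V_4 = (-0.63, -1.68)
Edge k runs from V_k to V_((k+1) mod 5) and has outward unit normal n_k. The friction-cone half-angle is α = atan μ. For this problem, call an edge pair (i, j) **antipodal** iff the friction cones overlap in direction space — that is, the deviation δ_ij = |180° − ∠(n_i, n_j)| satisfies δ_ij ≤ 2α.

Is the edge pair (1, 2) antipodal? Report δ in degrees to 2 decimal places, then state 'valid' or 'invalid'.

δ = 134.27°, invalid

α = atan 0.8 = 38.66°;  2α = 77.32°
edge 1: e_1 = (-0.79, +0.36);  n_1 = (+0.4147, +0.9100)
edge 2: e_2 = (-1.57, -0.61);  n_2 = (-0.3622, +0.9321)
∠(n_1, n_2) = 45.73°
δ = |180° − 45.73°| = 134.27°
134.27° > 2α = 77.32°  →  invalid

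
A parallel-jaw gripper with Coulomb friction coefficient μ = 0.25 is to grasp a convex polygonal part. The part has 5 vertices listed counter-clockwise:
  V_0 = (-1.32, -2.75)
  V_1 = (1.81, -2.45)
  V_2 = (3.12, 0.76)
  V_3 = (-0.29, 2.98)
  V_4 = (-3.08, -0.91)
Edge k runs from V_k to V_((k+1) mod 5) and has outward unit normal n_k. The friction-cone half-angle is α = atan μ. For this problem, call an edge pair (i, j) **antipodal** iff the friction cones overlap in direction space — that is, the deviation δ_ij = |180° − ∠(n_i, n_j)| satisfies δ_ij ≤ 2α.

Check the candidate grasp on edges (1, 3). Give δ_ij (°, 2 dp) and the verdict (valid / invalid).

α = atan 0.25 = 14.04°;  2α = 28.07°
edge 1: e_1 = (+1.31, +3.21);  n_1 = (+0.9259, -0.3778)
edge 3: e_3 = (-2.79, -3.89);  n_3 = (-0.8126, +0.5828)
∠(n_1, n_3) = 166.55°
δ = |180° − 166.55°| = 13.45°
13.45° ≤ 2α = 28.07°  →  valid

δ = 13.45°, valid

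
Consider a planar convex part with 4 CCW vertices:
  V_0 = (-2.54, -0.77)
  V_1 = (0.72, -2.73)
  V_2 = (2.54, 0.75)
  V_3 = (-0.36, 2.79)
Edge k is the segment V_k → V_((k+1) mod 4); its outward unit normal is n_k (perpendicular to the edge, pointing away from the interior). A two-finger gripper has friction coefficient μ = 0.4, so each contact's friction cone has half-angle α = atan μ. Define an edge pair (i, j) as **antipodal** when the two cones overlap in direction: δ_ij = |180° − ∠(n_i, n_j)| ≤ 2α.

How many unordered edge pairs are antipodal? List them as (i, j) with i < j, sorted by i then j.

α = atan 0.4 = 21.80°;  2α = 43.60°
n_0 = (-0.5153, -0.8570)
n_1 = (+0.8861, -0.4634)
n_2 = (+0.5754, +0.8179)
n_3 = (-0.8528, +0.5222)
  (0,1): δ = 86.59°  ·
  (0,2): δ = 4.11°  ✓
  (0,3): δ = 89.53°  ·
  (1,2): δ = 97.52°  ·
  (1,3): δ = 3.87°  ✓
  (2,3): δ = 86.36°  ·
antipodal pairs: 2

count = 2; pairs: (0,2), (1,3)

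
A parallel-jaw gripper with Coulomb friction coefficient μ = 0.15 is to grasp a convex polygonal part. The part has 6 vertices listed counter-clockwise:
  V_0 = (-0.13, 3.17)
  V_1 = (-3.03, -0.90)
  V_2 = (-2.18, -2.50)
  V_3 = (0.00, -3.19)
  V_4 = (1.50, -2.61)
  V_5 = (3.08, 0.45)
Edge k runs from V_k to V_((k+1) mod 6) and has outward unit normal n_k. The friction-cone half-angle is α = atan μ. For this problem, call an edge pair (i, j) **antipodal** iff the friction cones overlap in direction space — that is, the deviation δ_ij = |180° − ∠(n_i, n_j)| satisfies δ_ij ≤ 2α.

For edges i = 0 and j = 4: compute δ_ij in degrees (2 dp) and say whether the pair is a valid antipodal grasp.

α = atan 0.15 = 8.53°;  2α = 17.06°
edge 0: e_0 = (-2.90, -4.07);  n_0 = (-0.8144, +0.5803)
edge 4: e_4 = (+1.58, +3.06);  n_4 = (+0.8885, -0.4588)
∠(n_0, n_4) = 171.84°
δ = |180° − 171.84°| = 8.16°
8.16° ≤ 2α = 17.06°  →  valid

δ = 8.16°, valid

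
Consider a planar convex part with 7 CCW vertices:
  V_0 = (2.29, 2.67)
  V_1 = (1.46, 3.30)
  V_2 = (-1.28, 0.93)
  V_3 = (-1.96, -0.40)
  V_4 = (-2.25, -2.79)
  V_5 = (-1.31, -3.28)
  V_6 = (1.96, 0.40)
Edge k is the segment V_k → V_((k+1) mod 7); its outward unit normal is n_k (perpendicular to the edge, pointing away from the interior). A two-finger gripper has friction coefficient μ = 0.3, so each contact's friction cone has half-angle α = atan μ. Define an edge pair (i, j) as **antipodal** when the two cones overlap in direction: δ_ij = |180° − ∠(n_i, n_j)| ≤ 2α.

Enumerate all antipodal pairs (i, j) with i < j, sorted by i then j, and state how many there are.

count = 5; pairs: (0,4), (1,5), (2,5), (2,6), (3,6)

α = atan 0.3 = 16.70°;  2α = 33.40°
n_0 = (+0.6046, +0.7965)
n_1 = (-0.6542, +0.7563)
n_2 = (-0.8904, +0.4552)
n_3 = (-0.9927, +0.1205)
n_4 = (-0.4622, -0.8868)
n_5 = (+0.7475, -0.6642)
n_6 = (+0.9896, -0.1439)
  (0,1): δ = 101.94°  ·
  (0,2): δ = 79.88°  ·
  (0,3): δ = 59.72°  ·
  (0,4): δ = 9.67°  ✓
  (0,5): δ = 85.58°  ·
  (0,6): δ = 118.93°  ·
  (1,2): δ = 157.94°  ·
  (1,3): δ = 137.78°  ·
  (1,4): δ = 68.39°  ·
  (1,5): δ = 7.52°  ✓
  (1,6): δ = 40.87°  ·
  (2,3): δ = 159.84°  ·
  (2,4): δ = 90.45°  ·
  (2,5): δ = 14.54°  ✓
  (2,6): δ = 18.81°  ✓
  (3,4): δ = 110.61°  ·
  (3,5): δ = 34.71°  ·
  (3,6): δ = 1.35°  ✓
  (4,5): δ = 104.09°  ·
  (4,6): δ = 70.74°  ·
  (5,6): δ = 146.65°  ·
antipodal pairs: 5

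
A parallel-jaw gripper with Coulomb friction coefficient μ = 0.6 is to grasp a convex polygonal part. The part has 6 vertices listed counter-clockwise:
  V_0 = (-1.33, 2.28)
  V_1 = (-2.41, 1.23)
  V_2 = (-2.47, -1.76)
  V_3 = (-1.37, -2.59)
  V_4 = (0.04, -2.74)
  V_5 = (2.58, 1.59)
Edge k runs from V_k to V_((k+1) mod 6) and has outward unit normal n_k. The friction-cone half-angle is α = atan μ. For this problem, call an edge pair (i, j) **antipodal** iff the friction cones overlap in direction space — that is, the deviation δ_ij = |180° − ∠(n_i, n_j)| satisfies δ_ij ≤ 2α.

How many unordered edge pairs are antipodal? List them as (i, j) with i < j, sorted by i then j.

α = atan 0.6 = 30.96°;  2α = 61.93°
n_0 = (-0.6971, +0.7170)
n_1 = (-0.9998, +0.0201)
n_2 = (-0.6023, -0.7983)
n_3 = (-0.1058, -0.9944)
n_4 = (+0.8625, -0.5060)
n_5 = (+0.1738, +0.9848)
  (0,1): δ = 135.34°  ·
  (0,2): δ = 81.23°  ·
  (0,3): δ = 50.27°  ✓
  (0,4): δ = 15.41°  ✓
  (0,5): δ = 125.80°  ·
  (1,2): δ = 125.89°  ·
  (1,3): δ = 94.92°  ·
  (1,4): δ = 29.25°  ✓
  (1,5): δ = 81.14°  ·
  (2,3): δ = 149.04°  ·
  (2,4): δ = 83.36°  ·
  (2,5): δ = 27.03°  ✓
  (3,4): δ = 114.32°  ·
  (3,5): δ = 3.94°  ✓
  (4,5): δ = 69.61°  ·
antipodal pairs: 5

count = 5; pairs: (0,3), (0,4), (1,4), (2,5), (3,5)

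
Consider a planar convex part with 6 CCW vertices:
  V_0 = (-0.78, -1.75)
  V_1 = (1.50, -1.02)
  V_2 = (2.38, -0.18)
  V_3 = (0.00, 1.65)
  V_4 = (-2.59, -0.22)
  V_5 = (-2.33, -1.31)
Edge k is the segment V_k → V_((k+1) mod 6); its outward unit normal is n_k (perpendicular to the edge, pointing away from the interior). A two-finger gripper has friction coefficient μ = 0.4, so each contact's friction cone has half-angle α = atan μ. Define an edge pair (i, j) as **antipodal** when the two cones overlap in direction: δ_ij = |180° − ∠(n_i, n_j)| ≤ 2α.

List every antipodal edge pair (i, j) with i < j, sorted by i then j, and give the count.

count = 4; pairs: (0,3), (1,3), (2,4), (2,5)

α = atan 0.4 = 21.80°;  2α = 43.60°
n_0 = (+0.3049, -0.9524)
n_1 = (+0.6905, -0.7234)
n_2 = (+0.6095, +0.7927)
n_3 = (-0.5854, +0.8108)
n_4 = (-0.9727, -0.2320)
n_5 = (-0.2731, -0.9620)
  (0,1): δ = 154.09°  ·
  (0,2): δ = 55.31°  ·
  (0,3): δ = 18.08°  ✓
  (0,4): δ = 85.66°  ·
  (0,5): δ = 146.40°  ·
  (1,2): δ = 81.22°  ·
  (1,3): δ = 7.84°  ✓
  (1,4): δ = 59.75°  ·
  (1,5): δ = 120.48°  ·
  (2,3): δ = 106.61°  ·
  (2,4): δ = 39.03°  ✓
  (2,5): δ = 21.71°  ✓
  (3,4): δ = 112.41°  ·
  (3,5): δ = 51.68°  ·
  (4,5): δ = 119.26°  ·
antipodal pairs: 4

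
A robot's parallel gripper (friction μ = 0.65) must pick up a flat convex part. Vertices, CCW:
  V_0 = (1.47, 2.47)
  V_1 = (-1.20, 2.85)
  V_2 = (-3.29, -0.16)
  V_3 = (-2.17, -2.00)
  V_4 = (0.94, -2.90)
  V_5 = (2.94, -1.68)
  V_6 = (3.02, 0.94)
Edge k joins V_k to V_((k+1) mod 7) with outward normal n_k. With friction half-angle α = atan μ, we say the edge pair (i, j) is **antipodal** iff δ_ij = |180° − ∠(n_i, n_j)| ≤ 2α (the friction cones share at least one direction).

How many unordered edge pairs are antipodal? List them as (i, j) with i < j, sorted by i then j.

count = 8; pairs: (0,2), (0,3), (0,4), (1,4), (1,5), (2,5), (2,6), (3,6)

α = atan 0.65 = 33.02°;  2α = 66.05°
n_0 = (+0.1409, +0.9900)
n_1 = (-0.8214, +0.5703)
n_2 = (-0.8542, -0.5199)
n_3 = (-0.2780, -0.9606)
n_4 = (+0.5208, -0.8537)
n_5 = (+0.9995, -0.0305)
n_6 = (+0.7025, +0.7117)
  (0,1): δ = 116.67°  ·
  (0,2): δ = 50.57°  ✓
  (0,3): δ = 8.04°  ✓
  (0,4): δ = 39.48°  ✓
  (0,5): δ = 96.35°  ·
  (0,6): δ = 143.47°  ·
  (1,2): δ = 113.90°  ·
  (1,3): δ = 71.37°  ·
  (1,4): δ = 23.84°  ✓
  (1,5): δ = 33.03°  ✓
  (1,6): δ = 80.15°  ·
  (2,3): δ = 137.47°  ·
  (2,4): δ = 89.95°  ·
  (2,5): δ = 33.08°  ✓
  (2,6): δ = 14.04°  ✓
  (3,4): δ = 132.48°  ·
  (3,5): δ = 75.61°  ·
  (3,6): δ = 28.49°  ✓
  (4,5): δ = 123.13°  ·
  (4,6): δ = 76.01°  ·
  (5,6): δ = 132.88°  ·
antipodal pairs: 8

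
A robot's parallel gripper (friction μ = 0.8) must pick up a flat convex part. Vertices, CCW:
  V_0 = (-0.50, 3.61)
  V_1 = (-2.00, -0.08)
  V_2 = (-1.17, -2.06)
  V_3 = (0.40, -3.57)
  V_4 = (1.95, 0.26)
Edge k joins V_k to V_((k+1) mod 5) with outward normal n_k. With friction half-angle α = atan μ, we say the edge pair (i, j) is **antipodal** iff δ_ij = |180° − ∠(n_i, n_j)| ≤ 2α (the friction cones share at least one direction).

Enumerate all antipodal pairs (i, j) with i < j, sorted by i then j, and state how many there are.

α = atan 0.8 = 38.66°;  2α = 77.32°
n_0 = (-0.9264, +0.3766)
n_1 = (-0.9222, -0.3866)
n_2 = (-0.6932, -0.7207)
n_3 = (+0.9270, -0.3751)
n_4 = (+0.8072, +0.5903)
  (0,1): δ = 135.14°  ·
  (0,2): δ = 111.76°  ·
  (0,3): δ = 0.09°  ✓
  (0,4): δ = 58.30°  ✓
  (1,2): δ = 156.63°  ·
  (1,3): δ = 44.78°  ✓
  (1,4): δ = 13.44°  ✓
  (2,3): δ = 68.15°  ✓
  (2,4): δ = 9.94°  ✓
  (3,4): δ = 121.79°  ·
antipodal pairs: 6

count = 6; pairs: (0,3), (0,4), (1,3), (1,4), (2,3), (2,4)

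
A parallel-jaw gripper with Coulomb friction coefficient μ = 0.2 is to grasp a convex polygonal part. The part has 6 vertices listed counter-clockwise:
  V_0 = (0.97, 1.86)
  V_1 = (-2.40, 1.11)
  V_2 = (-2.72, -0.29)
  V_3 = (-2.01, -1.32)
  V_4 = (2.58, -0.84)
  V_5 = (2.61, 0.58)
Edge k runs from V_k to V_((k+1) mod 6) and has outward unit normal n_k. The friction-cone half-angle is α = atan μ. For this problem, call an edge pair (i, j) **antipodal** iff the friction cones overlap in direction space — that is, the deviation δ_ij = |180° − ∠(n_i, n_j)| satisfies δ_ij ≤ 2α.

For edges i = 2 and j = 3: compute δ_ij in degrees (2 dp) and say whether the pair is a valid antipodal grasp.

α = atan 0.2 = 11.31°;  2α = 22.62°
edge 2: e_2 = (+0.71, -1.03);  n_2 = (-0.8233, -0.5675)
edge 3: e_3 = (+4.59, +0.48);  n_3 = (+0.1040, -0.9946)
∠(n_2, n_3) = 61.39°
δ = |180° − 61.39°| = 118.61°
118.61° > 2α = 22.62°  →  invalid

δ = 118.61°, invalid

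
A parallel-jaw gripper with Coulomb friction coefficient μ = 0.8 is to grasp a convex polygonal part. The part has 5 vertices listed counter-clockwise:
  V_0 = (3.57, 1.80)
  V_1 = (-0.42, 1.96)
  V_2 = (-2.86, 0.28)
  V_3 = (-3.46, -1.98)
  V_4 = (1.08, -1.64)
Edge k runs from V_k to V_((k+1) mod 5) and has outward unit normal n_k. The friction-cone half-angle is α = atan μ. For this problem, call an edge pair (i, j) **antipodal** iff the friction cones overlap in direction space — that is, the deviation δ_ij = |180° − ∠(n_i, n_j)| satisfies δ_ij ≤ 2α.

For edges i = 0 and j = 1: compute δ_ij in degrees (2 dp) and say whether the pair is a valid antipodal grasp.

α = atan 0.8 = 38.66°;  2α = 77.32°
edge 0: e_0 = (-3.99, +0.16);  n_0 = (+0.0401, +0.9992)
edge 1: e_1 = (-2.44, -1.68);  n_1 = (-0.5671, +0.8236)
∠(n_0, n_1) = 36.84°
δ = |180° − 36.84°| = 143.16°
143.16° > 2α = 77.32°  →  invalid

δ = 143.16°, invalid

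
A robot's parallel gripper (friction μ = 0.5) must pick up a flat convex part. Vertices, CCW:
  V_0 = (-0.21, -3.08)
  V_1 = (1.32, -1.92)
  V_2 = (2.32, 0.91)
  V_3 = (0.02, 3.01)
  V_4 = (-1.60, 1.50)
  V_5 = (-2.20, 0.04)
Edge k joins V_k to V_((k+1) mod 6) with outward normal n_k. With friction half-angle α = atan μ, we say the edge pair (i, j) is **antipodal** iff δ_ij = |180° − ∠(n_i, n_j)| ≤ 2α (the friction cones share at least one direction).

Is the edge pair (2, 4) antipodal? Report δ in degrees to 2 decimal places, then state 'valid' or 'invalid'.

δ = 69.94°, invalid

α = atan 0.5 = 26.57°;  2α = 53.13°
edge 2: e_2 = (-2.30, +2.10);  n_2 = (+0.6743, +0.7385)
edge 4: e_4 = (-0.60, -1.46);  n_4 = (-0.9249, +0.3801)
∠(n_2, n_4) = 110.06°
δ = |180° − 110.06°| = 69.94°
69.94° > 2α = 53.13°  →  invalid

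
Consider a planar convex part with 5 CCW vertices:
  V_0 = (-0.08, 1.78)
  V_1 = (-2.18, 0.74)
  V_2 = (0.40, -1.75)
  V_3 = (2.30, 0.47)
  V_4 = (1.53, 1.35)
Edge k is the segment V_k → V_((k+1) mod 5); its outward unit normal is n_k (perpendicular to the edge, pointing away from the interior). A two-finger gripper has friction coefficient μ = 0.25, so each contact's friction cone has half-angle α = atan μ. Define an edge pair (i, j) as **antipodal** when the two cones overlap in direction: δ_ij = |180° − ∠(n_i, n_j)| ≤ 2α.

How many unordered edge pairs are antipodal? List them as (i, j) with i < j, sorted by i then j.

α = atan 0.25 = 14.04°;  2α = 28.07°
n_0 = (-0.4438, +0.8961)
n_1 = (-0.6944, -0.7195)
n_2 = (+0.7597, -0.6502)
n_3 = (+0.7526, +0.6585)
n_4 = (+0.2580, +0.9661)
  (0,1): δ = 70.33°  ·
  (0,2): δ = 23.09°  ✓
  (0,3): δ = 104.84°  ·
  (0,4): δ = 138.70°  ·
  (1,2): δ = 86.58°  ·
  (1,3): δ = 4.83°  ✓
  (1,4): δ = 29.03°  ·
  (2,3): δ = 98.26°  ·
  (2,4): δ = 64.39°  ·
  (3,4): δ = 146.14°  ·
antipodal pairs: 2

count = 2; pairs: (0,2), (1,3)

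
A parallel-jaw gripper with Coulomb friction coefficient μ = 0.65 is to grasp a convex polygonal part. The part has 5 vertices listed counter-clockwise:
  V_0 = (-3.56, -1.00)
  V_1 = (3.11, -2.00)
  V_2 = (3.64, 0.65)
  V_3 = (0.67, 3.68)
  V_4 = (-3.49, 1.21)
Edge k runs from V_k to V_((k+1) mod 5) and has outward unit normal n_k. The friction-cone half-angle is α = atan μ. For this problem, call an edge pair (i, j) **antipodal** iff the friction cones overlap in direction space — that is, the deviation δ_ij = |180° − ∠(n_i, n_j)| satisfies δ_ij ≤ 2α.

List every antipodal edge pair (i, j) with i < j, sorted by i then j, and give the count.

α = atan 0.65 = 33.02°;  2α = 66.05°
n_0 = (-0.1483, -0.9889)
n_1 = (+0.9806, -0.1961)
n_2 = (+0.7141, +0.7000)
n_3 = (-0.5105, +0.8599)
n_4 = (-0.9995, +0.0317)
  (0,1): δ = 92.78°  ·
  (0,2): δ = 37.05°  ✓
  (0,3): δ = 39.23°  ✓
  (0,4): δ = 96.71°  ·
  (1,2): δ = 124.26°  ·
  (1,3): δ = 47.99°  ✓
  (1,4): δ = 9.50°  ✓
  (2,3): δ = 103.73°  ·
  (2,4): δ = 46.24°  ✓
  (3,4): δ = 122.51°  ·
antipodal pairs: 5

count = 5; pairs: (0,2), (0,3), (1,3), (1,4), (2,4)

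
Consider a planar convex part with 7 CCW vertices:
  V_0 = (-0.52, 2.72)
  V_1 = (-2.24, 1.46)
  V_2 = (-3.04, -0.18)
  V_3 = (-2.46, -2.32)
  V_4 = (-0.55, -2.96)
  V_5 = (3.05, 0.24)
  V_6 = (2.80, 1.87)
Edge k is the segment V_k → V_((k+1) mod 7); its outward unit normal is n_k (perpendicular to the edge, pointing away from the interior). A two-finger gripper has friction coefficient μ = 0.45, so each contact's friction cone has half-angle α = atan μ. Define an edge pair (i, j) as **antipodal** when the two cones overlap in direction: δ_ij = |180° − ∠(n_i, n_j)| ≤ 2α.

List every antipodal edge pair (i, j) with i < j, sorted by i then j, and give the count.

α = atan 0.45 = 24.23°;  2α = 48.46°
n_0 = (-0.5910, +0.8067)
n_1 = (-0.8988, +0.4384)
n_2 = (-0.9652, -0.2616)
n_3 = (-0.3177, -0.9482)
n_4 = (+0.6644, -0.7474)
n_5 = (+0.9884, +0.1516)
n_6 = (+0.2480, +0.9688)
  (0,1): δ = 152.23°  ·
  (0,2): δ = 111.06°  ·
  (0,3): δ = 54.75°  ·
  (0,4): δ = 5.41°  ✓
  (0,5): δ = 62.49°  ·
  (0,6): δ = 129.41°  ·
  (1,2): δ = 138.83°  ·
  (1,3): δ = 82.52°  ·
  (1,4): δ = 22.36°  ✓
  (1,5): δ = 34.72°  ✓
  (1,6): δ = 101.64°  ·
  (2,3): δ = 123.69°  ·
  (2,4): δ = 63.53°  ·
  (2,5): δ = 6.44°  ✓
  (2,6): δ = 60.47°  ·
  (3,4): δ = 119.84°  ·
  (3,5): δ = 62.76°  ·
  (3,6): δ = 4.16°  ✓
  (4,5): δ = 122.91°  ·
  (4,6): δ = 55.99°  ·
  (5,6): δ = 113.08°  ·
antipodal pairs: 5

count = 5; pairs: (0,4), (1,4), (1,5), (2,5), (3,6)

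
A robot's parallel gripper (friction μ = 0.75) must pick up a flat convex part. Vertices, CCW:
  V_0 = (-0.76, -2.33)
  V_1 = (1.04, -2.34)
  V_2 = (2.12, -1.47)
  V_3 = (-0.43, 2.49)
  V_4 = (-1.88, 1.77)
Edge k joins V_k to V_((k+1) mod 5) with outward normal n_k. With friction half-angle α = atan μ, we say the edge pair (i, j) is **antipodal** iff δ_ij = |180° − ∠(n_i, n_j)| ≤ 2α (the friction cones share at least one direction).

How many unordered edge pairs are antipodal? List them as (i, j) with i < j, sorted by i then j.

α = atan 0.75 = 36.87°;  2α = 73.74°
n_0 = (-0.0056, -1.0000)
n_1 = (+0.6273, -0.7788)
n_2 = (+0.8408, +0.5414)
n_3 = (-0.4447, +0.8957)
n_4 = (-0.9647, -0.2635)
  (0,1): δ = 140.83°  ·
  (0,2): δ = 56.90°  ✓
  (0,3): δ = 26.73°  ✓
  (0,4): δ = 105.60°  ·
  (1,2): δ = 96.07°  ·
  (1,3): δ = 12.45°  ✓
  (1,4): δ = 66.43°  ✓
  (2,3): δ = 96.37°  ·
  (2,4): δ = 17.50°  ✓
  (3,4): δ = 101.13°  ·
antipodal pairs: 5

count = 5; pairs: (0,2), (0,3), (1,3), (1,4), (2,4)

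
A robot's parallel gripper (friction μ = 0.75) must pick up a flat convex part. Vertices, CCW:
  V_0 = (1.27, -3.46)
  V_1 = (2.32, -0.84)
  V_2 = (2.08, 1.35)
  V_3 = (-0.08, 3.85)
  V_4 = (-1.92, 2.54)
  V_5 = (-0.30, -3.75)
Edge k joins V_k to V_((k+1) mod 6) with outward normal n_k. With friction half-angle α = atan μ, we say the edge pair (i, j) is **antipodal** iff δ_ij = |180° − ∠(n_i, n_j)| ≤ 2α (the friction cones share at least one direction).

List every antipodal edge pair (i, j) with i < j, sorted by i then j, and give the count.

count = 7; pairs: (0,3), (0,4), (1,3), (1,4), (2,4), (2,5), (3,5)

α = atan 0.75 = 36.87°;  2α = 73.74°
n_0 = (+0.9282, -0.3720)
n_1 = (+0.9940, +0.1089)
n_2 = (+0.7567, +0.6538)
n_3 = (-0.5800, +0.8146)
n_4 = (-0.9684, -0.2494)
n_5 = (+0.1816, -0.9834)
  (0,1): δ = 151.91°  ·
  (0,2): δ = 117.33°  ·
  (0,3): δ = 32.71°  ✓
  (0,4): δ = 36.28°  ✓
  (0,5): δ = 122.30°  ·
  (1,2): δ = 145.43°  ·
  (1,3): δ = 60.80°  ✓
  (1,4): δ = 8.19°  ✓
  (1,5): δ = 94.21°  ·
  (2,3): δ = 95.38°  ·
  (2,4): δ = 26.38°  ✓
  (2,5): δ = 59.64°  ✓
  (3,4): δ = 111.01°  ·
  (3,5): δ = 24.98°  ✓
  (4,5): δ = 93.98°  ·
antipodal pairs: 7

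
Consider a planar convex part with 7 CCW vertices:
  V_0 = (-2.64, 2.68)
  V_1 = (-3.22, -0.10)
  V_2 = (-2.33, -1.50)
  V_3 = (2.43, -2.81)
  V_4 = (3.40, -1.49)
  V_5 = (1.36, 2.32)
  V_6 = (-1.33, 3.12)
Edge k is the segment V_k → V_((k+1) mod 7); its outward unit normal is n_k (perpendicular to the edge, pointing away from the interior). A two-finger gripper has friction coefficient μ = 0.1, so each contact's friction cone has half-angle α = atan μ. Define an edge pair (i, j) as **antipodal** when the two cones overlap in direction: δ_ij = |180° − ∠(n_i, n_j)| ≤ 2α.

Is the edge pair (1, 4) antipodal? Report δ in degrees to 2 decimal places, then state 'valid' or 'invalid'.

δ = 4.28°, valid

α = atan 0.1 = 5.71°;  2α = 11.42°
edge 1: e_1 = (+0.89, -1.40);  n_1 = (-0.8439, -0.5365)
edge 4: e_4 = (-2.04, +3.81);  n_4 = (+0.8816, +0.4720)
∠(n_1, n_4) = 175.72°
δ = |180° − 175.72°| = 4.28°
4.28° ≤ 2α = 11.42°  →  valid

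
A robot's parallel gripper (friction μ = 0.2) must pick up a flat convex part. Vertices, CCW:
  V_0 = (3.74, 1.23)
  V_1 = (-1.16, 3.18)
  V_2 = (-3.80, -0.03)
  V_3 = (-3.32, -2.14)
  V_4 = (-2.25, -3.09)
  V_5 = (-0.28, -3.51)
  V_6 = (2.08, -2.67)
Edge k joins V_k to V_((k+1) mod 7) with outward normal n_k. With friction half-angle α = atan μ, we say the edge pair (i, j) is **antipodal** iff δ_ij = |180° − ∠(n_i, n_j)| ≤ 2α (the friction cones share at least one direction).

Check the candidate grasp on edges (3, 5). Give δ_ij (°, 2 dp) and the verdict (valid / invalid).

δ = 118.81°, invalid

α = atan 0.2 = 11.31°;  2α = 22.62°
edge 3: e_3 = (+1.07, -0.95);  n_3 = (-0.6639, -0.7478)
edge 5: e_5 = (+2.36, +0.84);  n_5 = (+0.3353, -0.9421)
∠(n_3, n_5) = 61.19°
δ = |180° − 61.19°| = 118.81°
118.81° > 2α = 22.62°  →  invalid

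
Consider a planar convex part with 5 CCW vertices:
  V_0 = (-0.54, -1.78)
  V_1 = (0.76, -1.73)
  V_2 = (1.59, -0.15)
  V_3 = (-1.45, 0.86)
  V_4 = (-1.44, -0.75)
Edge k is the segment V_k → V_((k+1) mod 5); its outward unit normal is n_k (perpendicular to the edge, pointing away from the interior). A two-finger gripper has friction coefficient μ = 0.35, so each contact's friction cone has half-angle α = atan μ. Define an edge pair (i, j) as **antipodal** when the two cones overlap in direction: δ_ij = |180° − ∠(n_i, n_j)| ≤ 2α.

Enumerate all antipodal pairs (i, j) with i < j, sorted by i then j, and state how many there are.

count = 3; pairs: (0,2), (1,3), (2,4)

α = atan 0.35 = 19.29°;  2α = 38.58°
n_0 = (+0.0384, -0.9993)
n_1 = (+0.8853, -0.4651)
n_2 = (+0.3153, +0.9490)
n_3 = (-1.0000, -0.0062)
n_4 = (-0.7530, -0.6580)
  (0,1): δ = 119.92°  ·
  (0,2): δ = 20.58°  ✓
  (0,3): δ = 88.15°  ·
  (0,4): δ = 128.94°  ·
  (1,2): δ = 80.66°  ·
  (1,3): δ = 28.07°  ✓
  (1,4): δ = 68.86°  ·
  (2,3): δ = 71.27°  ·
  (2,4): δ = 30.48°  ✓
  (3,4): δ = 139.21°  ·
antipodal pairs: 3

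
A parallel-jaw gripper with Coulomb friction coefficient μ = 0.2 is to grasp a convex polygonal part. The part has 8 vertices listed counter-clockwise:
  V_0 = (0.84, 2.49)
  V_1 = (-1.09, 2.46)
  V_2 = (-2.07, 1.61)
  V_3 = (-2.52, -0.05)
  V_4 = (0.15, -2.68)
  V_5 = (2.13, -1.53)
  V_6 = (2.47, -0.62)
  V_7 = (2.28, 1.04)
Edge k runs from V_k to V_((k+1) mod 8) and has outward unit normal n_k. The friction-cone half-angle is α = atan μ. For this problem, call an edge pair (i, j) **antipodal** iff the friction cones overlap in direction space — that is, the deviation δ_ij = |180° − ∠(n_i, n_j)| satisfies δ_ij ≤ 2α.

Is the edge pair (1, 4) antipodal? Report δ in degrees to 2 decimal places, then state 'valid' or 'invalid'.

α = atan 0.2 = 11.31°;  2α = 22.62°
edge 1: e_1 = (-0.98, -0.85);  n_1 = (-0.6552, +0.7554)
edge 4: e_4 = (+1.98, +1.15);  n_4 = (+0.5022, -0.8647)
∠(n_1, n_4) = 169.21°
δ = |180° − 169.21°| = 10.79°
10.79° ≤ 2α = 22.62°  →  valid

δ = 10.79°, valid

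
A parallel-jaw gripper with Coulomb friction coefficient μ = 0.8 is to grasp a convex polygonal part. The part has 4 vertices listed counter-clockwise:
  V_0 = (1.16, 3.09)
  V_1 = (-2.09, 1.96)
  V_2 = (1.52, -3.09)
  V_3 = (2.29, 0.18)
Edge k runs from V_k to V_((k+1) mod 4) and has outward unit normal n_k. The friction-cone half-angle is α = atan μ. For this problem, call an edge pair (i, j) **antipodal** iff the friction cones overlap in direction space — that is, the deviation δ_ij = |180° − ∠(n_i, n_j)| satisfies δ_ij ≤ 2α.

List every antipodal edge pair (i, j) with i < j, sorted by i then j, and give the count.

count = 4; pairs: (0,1), (0,2), (1,2), (1,3)

α = atan 0.8 = 38.66°;  2α = 77.32°
n_0 = (-0.3284, +0.9445)
n_1 = (-0.8135, -0.5815)
n_2 = (+0.9734, -0.2292)
n_3 = (+0.9322, +0.3620)
  (0,1): δ = 73.61°  ✓
  (0,2): δ = 57.58°  ✓
  (0,3): δ = 92.05°  ·
  (1,2): δ = 48.81°  ✓
  (1,3): δ = 14.34°  ✓
  (2,3): δ = 145.53°  ·
antipodal pairs: 4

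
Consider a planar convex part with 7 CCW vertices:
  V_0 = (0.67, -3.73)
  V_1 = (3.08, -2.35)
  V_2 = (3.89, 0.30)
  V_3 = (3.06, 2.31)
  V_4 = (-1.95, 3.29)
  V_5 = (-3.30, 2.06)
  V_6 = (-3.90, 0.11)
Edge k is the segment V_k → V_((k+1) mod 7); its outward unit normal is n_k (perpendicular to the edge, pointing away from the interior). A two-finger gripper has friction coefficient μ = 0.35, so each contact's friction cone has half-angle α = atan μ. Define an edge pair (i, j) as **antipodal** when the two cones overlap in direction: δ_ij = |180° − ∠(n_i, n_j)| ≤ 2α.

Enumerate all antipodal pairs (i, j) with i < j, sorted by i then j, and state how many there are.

count = 5; pairs: (0,4), (1,4), (1,5), (2,6), (3,6)

α = atan 0.35 = 19.29°;  2α = 38.58°
n_0 = (+0.4969, -0.8678)
n_1 = (+0.9563, -0.2923)
n_2 = (+0.9243, +0.3817)
n_3 = (+0.1920, +0.9814)
n_4 = (-0.6735, +0.7392)
n_5 = (-0.9558, +0.2941)
n_6 = (-0.6433, -0.7656)
  (0,1): δ = 136.79°  ·
  (0,2): δ = 97.36°  ·
  (0,3): δ = 40.86°  ·
  (0,4): δ = 12.54°  ✓
  (0,5): δ = 43.10°  ·
  (0,6): δ = 110.16°  ·
  (1,2): δ = 140.57°  ·
  (1,3): δ = 84.07°  ·
  (1,4): δ = 30.67°  ✓
  (1,5): δ = 0.11°  ✓
  (1,6): δ = 66.96°  ·
  (2,3): δ = 123.51°  ·
  (2,4): δ = 70.10°  ·
  (2,5): δ = 39.54°  ·
  (2,6): δ = 27.52°  ✓
  (3,4): δ = 126.60°  ·
  (3,5): δ = 96.03°  ·
  (3,6): δ = 28.97°  ✓
  (4,5): δ = 149.44°  ·
  (4,6): δ = 82.38°  ·
  (5,6): δ = 112.94°  ·
antipodal pairs: 5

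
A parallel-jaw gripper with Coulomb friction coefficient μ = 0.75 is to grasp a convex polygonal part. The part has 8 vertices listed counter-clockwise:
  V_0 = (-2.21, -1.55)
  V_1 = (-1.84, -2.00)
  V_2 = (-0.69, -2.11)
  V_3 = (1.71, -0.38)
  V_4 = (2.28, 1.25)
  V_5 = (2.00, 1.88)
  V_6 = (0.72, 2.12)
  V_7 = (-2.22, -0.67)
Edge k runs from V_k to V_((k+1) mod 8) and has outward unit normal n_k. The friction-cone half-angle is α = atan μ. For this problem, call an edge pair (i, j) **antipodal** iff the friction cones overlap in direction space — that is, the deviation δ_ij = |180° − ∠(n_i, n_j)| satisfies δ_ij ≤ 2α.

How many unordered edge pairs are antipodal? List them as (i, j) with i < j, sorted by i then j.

α = atan 0.75 = 36.87°;  2α = 73.74°
n_0 = (-0.7724, -0.6351)
n_1 = (-0.0952, -0.9955)
n_2 = (+0.5847, -0.8112)
n_3 = (+0.9439, -0.3301)
n_4 = (+0.9138, +0.4061)
n_5 = (+0.1843, +0.9829)
n_6 = (-0.6884, +0.7254)
n_7 = (-0.9999, -0.0114)
  (0,1): δ = 134.89°  ·
  (0,2): δ = 93.64°  ·
  (0,3): δ = 58.70°  ✓
  (0,4): δ = 15.47°  ✓
  (0,5): δ = 39.95°  ✓
  (0,6): δ = 94.07°  ·
  (0,7): δ = 141.22°  ·
  (1,2): δ = 138.75°  ·
  (1,3): δ = 103.81°  ·
  (1,4): δ = 60.57°  ✓
  (1,5): δ = 5.16°  ✓
  (1,6): δ = 48.96°  ✓
  (1,7): δ = 96.11°  ·
  (2,3): δ = 145.06°  ·
  (2,4): δ = 101.82°  ·
  (2,5): δ = 46.40°  ✓
  (2,6): δ = 7.72°  ✓
  (2,7): δ = 54.87°  ✓
  (3,4): δ = 136.76°  ·
  (3,5): δ = 81.35°  ·
  (3,6): δ = 27.23°  ✓
  (3,7): δ = 19.93°  ✓
  (4,5): δ = 124.58°  ·
  (4,6): δ = 70.46°  ✓
  (4,7): δ = 23.31°  ✓
  (5,6): δ = 125.88°  ·
  (5,7): δ = 78.73°  ·
  (6,7): δ = 132.85°  ·
antipodal pairs: 13

count = 13; pairs: (0,3), (0,4), (0,5), (1,4), (1,5), (1,6), (2,5), (2,6), (2,7), (3,6), (3,7), (4,6), (4,7)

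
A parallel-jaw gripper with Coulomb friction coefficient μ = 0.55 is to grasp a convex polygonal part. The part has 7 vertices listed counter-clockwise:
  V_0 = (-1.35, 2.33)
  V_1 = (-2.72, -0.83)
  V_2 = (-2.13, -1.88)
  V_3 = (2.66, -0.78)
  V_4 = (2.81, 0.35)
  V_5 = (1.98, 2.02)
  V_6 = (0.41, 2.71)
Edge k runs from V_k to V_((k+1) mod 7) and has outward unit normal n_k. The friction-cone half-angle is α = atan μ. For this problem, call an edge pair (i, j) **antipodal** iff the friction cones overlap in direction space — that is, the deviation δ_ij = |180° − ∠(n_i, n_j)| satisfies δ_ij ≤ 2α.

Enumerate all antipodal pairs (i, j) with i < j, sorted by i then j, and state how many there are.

α = atan 0.55 = 28.81°;  2α = 57.62°
n_0 = (-0.9175, +0.3978)
n_1 = (-0.8718, -0.4899)
n_2 = (+0.2238, -0.9746)
n_3 = (+0.9913, -0.1316)
n_4 = (+0.8955, +0.4451)
n_5 = (+0.4023, +0.9155)
n_6 = (-0.2110, +0.9775)
  (0,1): δ = 127.23°  ·
  (0,2): δ = 53.63°  ✓
  (0,3): δ = 15.88°  ✓
  (0,4): δ = 49.87°  ✓
  (0,5): δ = 89.71°  ·
  (0,6): δ = 125.62°  ·
  (1,2): δ = 106.40°  ·
  (1,3): δ = 36.89°  ✓
  (1,4): δ = 2.90°  ✓
  (1,5): δ = 36.94°  ✓
  (1,6): δ = 72.85°  ·
  (2,3): δ = 110.49°  ·
  (2,4): δ = 76.51°  ·
  (2,5): δ = 36.66°  ✓
  (2,6): δ = 0.75°  ✓
  (3,4): δ = 146.01°  ·
  (3,5): δ = 106.16°  ·
  (3,6): δ = 70.25°  ·
  (4,5): δ = 140.15°  ·
  (4,6): δ = 104.24°  ·
  (5,6): δ = 144.09°  ·
antipodal pairs: 8

count = 8; pairs: (0,2), (0,3), (0,4), (1,3), (1,4), (1,5), (2,5), (2,6)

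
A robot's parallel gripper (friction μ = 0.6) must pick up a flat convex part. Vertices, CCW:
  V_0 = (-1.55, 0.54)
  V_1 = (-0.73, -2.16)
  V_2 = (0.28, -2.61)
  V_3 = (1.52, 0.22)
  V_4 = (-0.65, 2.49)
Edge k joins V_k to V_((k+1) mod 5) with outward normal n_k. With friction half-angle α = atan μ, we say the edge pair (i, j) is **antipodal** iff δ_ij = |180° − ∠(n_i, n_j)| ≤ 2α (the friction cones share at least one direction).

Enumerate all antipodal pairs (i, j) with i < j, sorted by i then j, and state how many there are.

count = 4; pairs: (0,2), (0,3), (1,3), (2,4)

α = atan 0.6 = 30.96°;  2α = 61.93°
n_0 = (-0.9568, -0.2906)
n_1 = (-0.4070, -0.9134)
n_2 = (+0.9159, -0.4013)
n_3 = (+0.7228, +0.6910)
n_4 = (-0.9080, +0.4191)
  (0,1): δ = 130.91°  ·
  (0,2): δ = 40.55°  ✓
  (0,3): δ = 26.82°  ✓
  (0,4): δ = 138.33°  ·
  (1,2): δ = 89.65°  ·
  (1,3): δ = 22.28°  ✓
  (1,4): δ = 89.24°  ·
  (2,3): δ = 112.63°  ·
  (2,4): δ = 1.11°  ✓
  (3,4): δ = 68.48°  ·
antipodal pairs: 4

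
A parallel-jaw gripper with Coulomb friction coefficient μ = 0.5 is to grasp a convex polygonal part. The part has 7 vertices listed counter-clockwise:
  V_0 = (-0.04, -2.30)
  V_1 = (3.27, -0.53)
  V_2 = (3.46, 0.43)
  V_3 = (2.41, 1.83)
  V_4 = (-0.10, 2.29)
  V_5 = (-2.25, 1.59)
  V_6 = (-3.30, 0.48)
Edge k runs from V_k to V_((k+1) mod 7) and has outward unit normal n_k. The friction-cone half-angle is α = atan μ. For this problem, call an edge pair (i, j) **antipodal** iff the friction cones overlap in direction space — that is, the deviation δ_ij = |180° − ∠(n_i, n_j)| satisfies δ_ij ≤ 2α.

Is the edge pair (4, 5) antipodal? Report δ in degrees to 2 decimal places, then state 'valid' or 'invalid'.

α = atan 0.5 = 26.57°;  2α = 53.13°
edge 4: e_4 = (-2.15, -0.70);  n_4 = (-0.3096, +0.9509)
edge 5: e_5 = (-1.05, -1.11);  n_5 = (-0.7265, +0.6872)
∠(n_4, n_5) = 28.56°
δ = |180° − 28.56°| = 151.44°
151.44° > 2α = 53.13°  →  invalid

δ = 151.44°, invalid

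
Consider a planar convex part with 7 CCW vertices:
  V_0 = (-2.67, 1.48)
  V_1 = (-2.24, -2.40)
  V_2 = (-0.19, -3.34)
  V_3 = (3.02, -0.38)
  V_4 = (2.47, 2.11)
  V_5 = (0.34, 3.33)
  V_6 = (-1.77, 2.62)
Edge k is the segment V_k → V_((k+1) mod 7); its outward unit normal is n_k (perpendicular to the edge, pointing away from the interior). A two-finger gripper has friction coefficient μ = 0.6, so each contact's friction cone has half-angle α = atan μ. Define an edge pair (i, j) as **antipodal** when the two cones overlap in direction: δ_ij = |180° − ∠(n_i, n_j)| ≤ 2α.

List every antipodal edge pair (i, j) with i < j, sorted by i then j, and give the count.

α = atan 0.6 = 30.96°;  2α = 61.93°
n_0 = (-0.9939, -0.1102)
n_1 = (-0.4168, -0.9090)
n_2 = (+0.6779, -0.7352)
n_3 = (+0.9765, +0.2157)
n_4 = (+0.4970, +0.8677)
n_5 = (-0.3189, +0.9478)
n_6 = (-0.7849, +0.6196)
  (0,1): δ = 120.96°  ·
  (0,2): δ = 53.64°  ✓
  (0,3): δ = 6.13°  ✓
  (0,4): δ = 53.87°  ✓
  (0,5): δ = 102.27°  ·
  (0,6): δ = 135.39°  ·
  (1,2): δ = 112.69°  ·
  (1,3): δ = 52.91°  ✓
  (1,4): δ = 5.17°  ✓
  (1,5): δ = 43.23°  ✓
  (1,6): δ = 76.34°  ·
  (2,3): δ = 120.22°  ·
  (2,4): δ = 72.48°  ·
  (2,5): δ = 24.08°  ✓
  (2,6): δ = 9.03°  ✓
  (3,4): δ = 132.26°  ·
  (3,5): δ = 83.86°  ·
  (3,6): δ = 50.75°  ✓
  (4,5): δ = 131.60°  ·
  (4,6): δ = 98.49°  ·
  (5,6): δ = 146.89°  ·
antipodal pairs: 9

count = 9; pairs: (0,2), (0,3), (0,4), (1,3), (1,4), (1,5), (2,5), (2,6), (3,6)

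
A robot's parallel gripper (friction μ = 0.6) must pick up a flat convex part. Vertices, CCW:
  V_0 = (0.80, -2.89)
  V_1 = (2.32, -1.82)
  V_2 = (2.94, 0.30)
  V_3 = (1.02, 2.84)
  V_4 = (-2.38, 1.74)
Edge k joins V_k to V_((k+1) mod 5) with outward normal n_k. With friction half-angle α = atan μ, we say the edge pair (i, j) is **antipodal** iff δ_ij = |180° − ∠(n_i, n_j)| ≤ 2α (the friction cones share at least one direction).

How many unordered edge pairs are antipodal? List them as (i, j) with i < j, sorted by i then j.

α = atan 0.6 = 30.96°;  2α = 61.93°
n_0 = (+0.5756, -0.8177)
n_1 = (+0.9598, -0.2807)
n_2 = (+0.7977, +0.6030)
n_3 = (-0.3078, +0.9514)
n_4 = (-0.8243, -0.5662)
  (0,1): δ = 141.45°  ·
  (0,2): δ = 88.06°  ·
  (0,3): δ = 17.22°  ✓
  (0,4): δ = 89.34°  ·
  (1,2): δ = 126.61°  ·
  (1,3): δ = 55.77°  ✓
  (1,4): δ = 50.78°  ✓
  (2,3): δ = 109.16°  ·
  (2,4): δ = 2.60°  ✓
  (3,4): δ = 73.45°  ·
antipodal pairs: 4

count = 4; pairs: (0,3), (1,3), (1,4), (2,4)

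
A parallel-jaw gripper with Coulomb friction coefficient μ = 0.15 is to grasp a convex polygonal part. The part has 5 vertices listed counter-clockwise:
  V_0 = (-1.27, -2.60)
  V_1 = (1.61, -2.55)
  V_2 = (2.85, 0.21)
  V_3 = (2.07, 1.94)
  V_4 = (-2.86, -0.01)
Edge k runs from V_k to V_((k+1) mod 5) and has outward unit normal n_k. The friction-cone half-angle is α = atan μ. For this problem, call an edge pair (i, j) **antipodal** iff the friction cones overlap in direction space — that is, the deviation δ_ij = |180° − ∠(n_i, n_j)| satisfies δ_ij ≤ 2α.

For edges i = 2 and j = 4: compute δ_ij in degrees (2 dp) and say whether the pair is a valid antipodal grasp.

δ = 7.28°, valid

α = atan 0.15 = 8.53°;  2α = 17.06°
edge 2: e_2 = (-0.78, +1.73);  n_2 = (+0.9116, +0.4110)
edge 4: e_4 = (+1.59, -2.59);  n_4 = (-0.8522, -0.5232)
∠(n_2, n_4) = 172.72°
δ = |180° − 172.72°| = 7.28°
7.28° ≤ 2α = 17.06°  →  valid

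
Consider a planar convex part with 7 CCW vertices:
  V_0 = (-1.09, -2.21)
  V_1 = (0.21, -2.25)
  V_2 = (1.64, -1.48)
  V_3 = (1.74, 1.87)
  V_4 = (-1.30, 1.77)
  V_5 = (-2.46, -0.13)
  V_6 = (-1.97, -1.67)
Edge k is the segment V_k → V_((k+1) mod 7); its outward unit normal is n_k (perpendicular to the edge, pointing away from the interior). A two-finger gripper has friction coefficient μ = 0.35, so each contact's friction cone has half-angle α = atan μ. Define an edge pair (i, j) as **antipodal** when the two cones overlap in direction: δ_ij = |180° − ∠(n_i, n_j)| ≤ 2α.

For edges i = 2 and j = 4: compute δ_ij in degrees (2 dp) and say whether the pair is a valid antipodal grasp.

α = atan 0.35 = 19.29°;  2α = 38.58°
edge 2: e_2 = (+0.10, +3.35);  n_2 = (+0.9996, -0.0298)
edge 4: e_4 = (-1.16, -1.90);  n_4 = (-0.8535, +0.5211)
∠(n_2, n_4) = 150.30°
δ = |180° − 150.30°| = 29.70°
29.70° ≤ 2α = 38.58°  →  valid

δ = 29.70°, valid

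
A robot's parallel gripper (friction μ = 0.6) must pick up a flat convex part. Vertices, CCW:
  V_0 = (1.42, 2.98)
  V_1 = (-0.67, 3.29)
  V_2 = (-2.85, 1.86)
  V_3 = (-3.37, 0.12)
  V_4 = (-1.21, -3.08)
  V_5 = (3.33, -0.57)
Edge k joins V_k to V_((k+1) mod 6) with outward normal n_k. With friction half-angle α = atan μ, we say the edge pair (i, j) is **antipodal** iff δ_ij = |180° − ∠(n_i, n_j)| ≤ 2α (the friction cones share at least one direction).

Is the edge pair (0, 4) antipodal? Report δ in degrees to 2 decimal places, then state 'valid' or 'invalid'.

α = atan 0.6 = 30.96°;  2α = 61.93°
edge 0: e_0 = (-2.09, +0.31);  n_0 = (+0.1467, +0.9892)
edge 4: e_4 = (+4.54, +2.51);  n_4 = (+0.4838, -0.8752)
∠(n_0, n_4) = 142.63°
δ = |180° − 142.63°| = 37.37°
37.37° ≤ 2α = 61.93°  →  valid

δ = 37.37°, valid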